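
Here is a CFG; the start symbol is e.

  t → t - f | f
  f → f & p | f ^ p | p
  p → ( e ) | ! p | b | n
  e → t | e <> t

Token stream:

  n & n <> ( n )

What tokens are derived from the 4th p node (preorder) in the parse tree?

[e [e [t [f [f [p n]] & [p n]]]] <> [t [f [p ( [e [t [f [p n]]]] )]]]]

n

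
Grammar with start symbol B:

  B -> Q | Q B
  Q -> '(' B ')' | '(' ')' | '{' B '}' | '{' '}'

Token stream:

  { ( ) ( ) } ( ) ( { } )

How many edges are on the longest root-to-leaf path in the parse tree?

[B [Q { [B [Q ( )] [B [Q ( )]]] }] [B [Q ( )] [B [Q ( [B [Q { }]] )]]]]

6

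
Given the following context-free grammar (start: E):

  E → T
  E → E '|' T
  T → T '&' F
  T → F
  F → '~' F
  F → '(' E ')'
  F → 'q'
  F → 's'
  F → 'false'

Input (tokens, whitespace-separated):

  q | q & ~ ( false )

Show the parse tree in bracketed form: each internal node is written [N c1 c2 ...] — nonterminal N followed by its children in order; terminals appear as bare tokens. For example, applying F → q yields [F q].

[E [E [T [F q]]] | [T [T [F q]] & [F ~ [F ( [E [T [F false]]] )]]]]

E
E | T
T | T
F | T
q | T
q | T & F
q | F & F
q | q & F
q | q & ~ F
q | q & ~ ( E )
q | q & ~ ( T )
q | q & ~ ( F )
q | q & ~ ( false )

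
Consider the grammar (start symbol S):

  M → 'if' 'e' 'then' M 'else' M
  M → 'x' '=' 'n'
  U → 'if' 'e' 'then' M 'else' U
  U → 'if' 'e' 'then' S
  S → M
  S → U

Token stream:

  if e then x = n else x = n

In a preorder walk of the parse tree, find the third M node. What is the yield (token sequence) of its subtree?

[S [M if e then [M x = n] else [M x = n]]]

x = n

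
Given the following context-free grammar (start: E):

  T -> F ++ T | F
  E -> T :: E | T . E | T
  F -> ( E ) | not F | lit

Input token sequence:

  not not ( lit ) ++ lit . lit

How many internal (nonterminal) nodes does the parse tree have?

13

[E [T [F not [F not [F ( [E [T [F lit]]] )]]] ++ [T [F lit]]] . [E [T [F lit]]]]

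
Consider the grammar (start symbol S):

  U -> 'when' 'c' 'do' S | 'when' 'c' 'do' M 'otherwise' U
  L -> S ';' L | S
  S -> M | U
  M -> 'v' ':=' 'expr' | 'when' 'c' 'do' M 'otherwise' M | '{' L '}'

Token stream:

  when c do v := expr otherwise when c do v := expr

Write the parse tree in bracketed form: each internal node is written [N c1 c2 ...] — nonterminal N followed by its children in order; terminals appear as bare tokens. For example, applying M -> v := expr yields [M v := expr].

S
U
when c do M otherwise U
when c do v := expr otherwise U
when c do v := expr otherwise when c do S
when c do v := expr otherwise when c do M
when c do v := expr otherwise when c do v := expr

[S [U when c do [M v := expr] otherwise [U when c do [S [M v := expr]]]]]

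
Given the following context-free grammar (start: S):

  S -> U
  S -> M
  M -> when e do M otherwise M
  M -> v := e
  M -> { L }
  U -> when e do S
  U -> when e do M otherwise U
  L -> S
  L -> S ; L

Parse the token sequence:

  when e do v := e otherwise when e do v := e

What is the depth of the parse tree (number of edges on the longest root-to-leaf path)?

5

[S [U when e do [M v := e] otherwise [U when e do [S [M v := e]]]]]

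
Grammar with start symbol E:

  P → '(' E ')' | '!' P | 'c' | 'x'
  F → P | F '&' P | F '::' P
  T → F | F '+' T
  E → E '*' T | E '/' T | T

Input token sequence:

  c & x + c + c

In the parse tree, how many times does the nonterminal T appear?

3

[E [T [F [F [P c]] & [P x]] + [T [F [P c]] + [T [F [P c]]]]]]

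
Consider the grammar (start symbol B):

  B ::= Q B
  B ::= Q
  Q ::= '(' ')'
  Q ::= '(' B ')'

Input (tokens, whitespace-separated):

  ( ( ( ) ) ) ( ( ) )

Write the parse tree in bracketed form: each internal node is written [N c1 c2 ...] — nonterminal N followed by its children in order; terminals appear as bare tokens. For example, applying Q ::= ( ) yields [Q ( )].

[B [Q ( [B [Q ( [B [Q ( )]] )]] )] [B [Q ( [B [Q ( )]] )]]]

B
Q B
( B ) B
( Q ) B
( ( B ) ) B
( ( Q ) ) B
( ( ( ) ) ) B
( ( ( ) ) ) Q
( ( ( ) ) ) ( B )
( ( ( ) ) ) ( Q )
( ( ( ) ) ) ( ( ) )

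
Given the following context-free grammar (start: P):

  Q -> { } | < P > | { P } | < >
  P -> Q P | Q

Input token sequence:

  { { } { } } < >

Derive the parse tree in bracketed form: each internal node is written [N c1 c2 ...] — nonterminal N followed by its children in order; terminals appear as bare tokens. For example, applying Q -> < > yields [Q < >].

P
Q P
{ P } P
{ Q P } P
{ { } P } P
{ { } Q } P
{ { } { } } P
{ { } { } } Q
{ { } { } } < >

[P [Q { [P [Q { }] [P [Q { }]]] }] [P [Q < >]]]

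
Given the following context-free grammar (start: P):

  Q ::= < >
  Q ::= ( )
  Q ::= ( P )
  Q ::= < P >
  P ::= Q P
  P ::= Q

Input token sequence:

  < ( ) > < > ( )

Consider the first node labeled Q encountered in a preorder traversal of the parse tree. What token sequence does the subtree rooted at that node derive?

[P [Q < [P [Q ( )]] >] [P [Q < >] [P [Q ( )]]]]

< ( ) >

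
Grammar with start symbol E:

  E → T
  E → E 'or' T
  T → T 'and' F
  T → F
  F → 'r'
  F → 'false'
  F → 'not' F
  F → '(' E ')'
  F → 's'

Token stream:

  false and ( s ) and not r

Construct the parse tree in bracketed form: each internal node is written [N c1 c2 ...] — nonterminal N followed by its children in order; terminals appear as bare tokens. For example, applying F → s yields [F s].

[E [T [T [T [F false]] and [F ( [E [T [F s]]] )]] and [F not [F r]]]]

E
T
T and F
T and F and F
F and F and F
false and F and F
false and ( E ) and F
false and ( T ) and F
false and ( F ) and F
false and ( s ) and F
false and ( s ) and not F
false and ( s ) and not r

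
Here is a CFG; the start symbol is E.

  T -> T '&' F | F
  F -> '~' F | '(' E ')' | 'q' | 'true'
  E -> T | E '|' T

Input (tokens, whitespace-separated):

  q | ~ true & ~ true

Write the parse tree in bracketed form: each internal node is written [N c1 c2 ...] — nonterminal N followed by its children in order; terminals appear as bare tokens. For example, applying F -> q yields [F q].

[E [E [T [F q]]] | [T [T [F ~ [F true]]] & [F ~ [F true]]]]

E
E | T
T | T
F | T
q | T
q | T & F
q | F & F
q | ~ F & F
q | ~ true & F
q | ~ true & ~ F
q | ~ true & ~ true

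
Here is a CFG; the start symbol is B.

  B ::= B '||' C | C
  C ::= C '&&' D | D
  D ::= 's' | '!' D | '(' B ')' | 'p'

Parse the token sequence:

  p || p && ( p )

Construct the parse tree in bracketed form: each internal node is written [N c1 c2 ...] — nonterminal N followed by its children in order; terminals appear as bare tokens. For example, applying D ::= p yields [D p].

[B [B [C [D p]]] || [C [C [D p]] && [D ( [B [C [D p]]] )]]]

B
B || C
C || C
D || C
p || C
p || C && D
p || D && D
p || p && D
p || p && ( B )
p || p && ( C )
p || p && ( D )
p || p && ( p )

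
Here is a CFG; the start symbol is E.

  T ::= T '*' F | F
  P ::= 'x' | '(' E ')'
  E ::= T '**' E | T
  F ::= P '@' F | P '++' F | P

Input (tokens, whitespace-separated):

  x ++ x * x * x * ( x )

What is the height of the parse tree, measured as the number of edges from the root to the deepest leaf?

[E [T [T [T [T [F [P x] ++ [F [P x]]]] * [F [P x]]] * [F [P x]]] * [F [P ( [E [T [F [P x]]]] )]]]]

8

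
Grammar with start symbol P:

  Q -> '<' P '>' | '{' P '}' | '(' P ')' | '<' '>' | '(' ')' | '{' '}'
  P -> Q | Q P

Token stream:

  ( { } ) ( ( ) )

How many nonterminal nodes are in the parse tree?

[P [Q ( [P [Q { }]] )] [P [Q ( [P [Q ( )]] )]]]

8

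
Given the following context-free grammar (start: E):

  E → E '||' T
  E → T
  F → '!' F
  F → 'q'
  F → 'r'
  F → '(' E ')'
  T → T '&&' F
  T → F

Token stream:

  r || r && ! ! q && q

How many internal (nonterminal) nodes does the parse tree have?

12

[E [E [T [F r]]] || [T [T [T [F r]] && [F ! [F ! [F q]]]] && [F q]]]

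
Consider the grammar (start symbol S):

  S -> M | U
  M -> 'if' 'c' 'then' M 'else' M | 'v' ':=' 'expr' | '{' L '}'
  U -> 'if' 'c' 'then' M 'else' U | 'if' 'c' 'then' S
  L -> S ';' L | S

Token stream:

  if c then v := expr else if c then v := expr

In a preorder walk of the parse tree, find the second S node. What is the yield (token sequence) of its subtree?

[S [U if c then [M v := expr] else [U if c then [S [M v := expr]]]]]

v := expr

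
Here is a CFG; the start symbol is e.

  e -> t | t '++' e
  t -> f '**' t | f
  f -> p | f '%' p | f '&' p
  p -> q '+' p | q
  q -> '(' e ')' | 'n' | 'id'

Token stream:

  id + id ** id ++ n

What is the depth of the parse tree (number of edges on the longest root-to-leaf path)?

6

[e [t [f [p [q id] + [p [q id]]]] ** [t [f [p [q id]]]]] ++ [e [t [f [p [q n]]]]]]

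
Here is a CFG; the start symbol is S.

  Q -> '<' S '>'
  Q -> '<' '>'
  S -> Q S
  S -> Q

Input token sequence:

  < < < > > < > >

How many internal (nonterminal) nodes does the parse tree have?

8

[S [Q < [S [Q < [S [Q < >]] >] [S [Q < >]]] >]]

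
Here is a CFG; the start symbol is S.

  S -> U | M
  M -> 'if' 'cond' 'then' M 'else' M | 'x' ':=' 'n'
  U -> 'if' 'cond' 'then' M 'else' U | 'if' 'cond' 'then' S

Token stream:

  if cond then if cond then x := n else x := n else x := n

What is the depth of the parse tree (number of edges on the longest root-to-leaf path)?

4

[S [M if cond then [M if cond then [M x := n] else [M x := n]] else [M x := n]]]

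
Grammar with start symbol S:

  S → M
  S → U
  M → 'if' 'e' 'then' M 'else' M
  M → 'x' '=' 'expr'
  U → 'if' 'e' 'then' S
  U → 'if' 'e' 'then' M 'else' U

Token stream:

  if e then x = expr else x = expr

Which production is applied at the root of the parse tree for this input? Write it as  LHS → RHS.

[S [M if e then [M x = expr] else [M x = expr]]]

S → M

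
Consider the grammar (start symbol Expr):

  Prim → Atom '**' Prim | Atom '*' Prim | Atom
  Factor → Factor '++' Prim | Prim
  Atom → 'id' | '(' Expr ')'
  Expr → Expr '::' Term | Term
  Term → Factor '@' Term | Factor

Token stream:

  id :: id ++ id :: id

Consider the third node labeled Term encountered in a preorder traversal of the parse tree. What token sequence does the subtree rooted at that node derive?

[Expr [Expr [Expr [Term [Factor [Prim [Atom id]]]]] :: [Term [Factor [Factor [Prim [Atom id]]] ++ [Prim [Atom id]]]]] :: [Term [Factor [Prim [Atom id]]]]]

id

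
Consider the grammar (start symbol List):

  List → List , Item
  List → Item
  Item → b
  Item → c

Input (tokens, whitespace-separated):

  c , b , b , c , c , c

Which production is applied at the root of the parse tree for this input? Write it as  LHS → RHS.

List → List , Item

[List [List [List [List [List [List [Item c]] , [Item b]] , [Item b]] , [Item c]] , [Item c]] , [Item c]]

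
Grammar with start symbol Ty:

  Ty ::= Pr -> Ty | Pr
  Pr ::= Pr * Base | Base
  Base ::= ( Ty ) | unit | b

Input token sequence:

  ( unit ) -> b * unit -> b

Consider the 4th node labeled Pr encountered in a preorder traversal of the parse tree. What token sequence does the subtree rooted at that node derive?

[Ty [Pr [Base ( [Ty [Pr [Base unit]]] )]] -> [Ty [Pr [Pr [Base b]] * [Base unit]] -> [Ty [Pr [Base b]]]]]

b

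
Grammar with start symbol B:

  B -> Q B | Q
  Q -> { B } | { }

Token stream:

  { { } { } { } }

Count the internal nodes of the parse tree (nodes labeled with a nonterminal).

[B [Q { [B [Q { }] [B [Q { }] [B [Q { }]]]] }]]

8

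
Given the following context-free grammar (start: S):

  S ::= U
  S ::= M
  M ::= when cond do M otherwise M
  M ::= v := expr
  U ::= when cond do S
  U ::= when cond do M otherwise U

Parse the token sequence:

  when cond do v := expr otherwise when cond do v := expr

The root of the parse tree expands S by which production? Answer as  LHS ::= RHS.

[S [U when cond do [M v := expr] otherwise [U when cond do [S [M v := expr]]]]]

S ::= U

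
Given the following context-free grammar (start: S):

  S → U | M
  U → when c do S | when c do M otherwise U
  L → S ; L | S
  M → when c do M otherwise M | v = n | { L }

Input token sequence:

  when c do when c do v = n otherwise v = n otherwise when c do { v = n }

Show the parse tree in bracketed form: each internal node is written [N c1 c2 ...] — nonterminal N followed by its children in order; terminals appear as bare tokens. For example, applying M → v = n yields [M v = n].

S
U
when c do M otherwise U
when c do when c do M otherwise M otherwise U
when c do when c do v = n otherwise M otherwise U
when c do when c do v = n otherwise v = n otherwise U
when c do when c do v = n otherwise v = n otherwise when c do S
when c do when c do v = n otherwise v = n otherwise when c do M
when c do when c do v = n otherwise v = n otherwise when c do { L }
when c do when c do v = n otherwise v = n otherwise when c do { S }
when c do when c do v = n otherwise v = n otherwise when c do { M }
when c do when c do v = n otherwise v = n otherwise when c do { v = n }

[S [U when c do [M when c do [M v = n] otherwise [M v = n]] otherwise [U when c do [S [M { [L [S [M v = n]]] }]]]]]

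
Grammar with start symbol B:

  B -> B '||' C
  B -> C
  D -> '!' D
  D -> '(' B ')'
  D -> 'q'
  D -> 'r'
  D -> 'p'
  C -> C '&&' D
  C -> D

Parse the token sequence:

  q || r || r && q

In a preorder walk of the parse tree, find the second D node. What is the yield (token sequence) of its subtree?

r

[B [B [B [C [D q]]] || [C [D r]]] || [C [C [D r]] && [D q]]]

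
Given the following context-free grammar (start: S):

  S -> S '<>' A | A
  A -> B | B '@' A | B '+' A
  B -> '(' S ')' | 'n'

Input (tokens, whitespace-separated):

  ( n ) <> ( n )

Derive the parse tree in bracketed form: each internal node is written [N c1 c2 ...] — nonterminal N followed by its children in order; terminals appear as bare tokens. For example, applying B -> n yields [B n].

S
S <> A
A <> A
B <> A
( S ) <> A
( A ) <> A
( B ) <> A
( n ) <> A
( n ) <> B
( n ) <> ( S )
( n ) <> ( A )
( n ) <> ( B )
( n ) <> ( n )

[S [S [A [B ( [S [A [B n]]] )]]] <> [A [B ( [S [A [B n]]] )]]]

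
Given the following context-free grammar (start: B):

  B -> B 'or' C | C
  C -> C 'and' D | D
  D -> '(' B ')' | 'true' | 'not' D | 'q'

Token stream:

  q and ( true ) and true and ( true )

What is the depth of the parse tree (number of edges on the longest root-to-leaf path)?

[B [C [C [C [C [D q]] and [D ( [B [C [D true]]] )]] and [D true]] and [D ( [B [C [D true]]] )]]]

8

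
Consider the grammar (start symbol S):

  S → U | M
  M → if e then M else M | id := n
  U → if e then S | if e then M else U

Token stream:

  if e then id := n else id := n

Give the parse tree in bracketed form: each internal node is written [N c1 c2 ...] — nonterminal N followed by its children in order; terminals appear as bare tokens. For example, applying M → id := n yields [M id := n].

[S [M if e then [M id := n] else [M id := n]]]

S
M
if e then M else M
if e then id := n else M
if e then id := n else id := n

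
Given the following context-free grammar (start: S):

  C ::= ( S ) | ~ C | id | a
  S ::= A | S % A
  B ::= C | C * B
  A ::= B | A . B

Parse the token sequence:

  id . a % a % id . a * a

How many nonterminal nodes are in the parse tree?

20

[S [S [S [A [A [B [C id]]] . [B [C a]]]] % [A [B [C a]]]] % [A [A [B [C id]]] . [B [C a] * [B [C a]]]]]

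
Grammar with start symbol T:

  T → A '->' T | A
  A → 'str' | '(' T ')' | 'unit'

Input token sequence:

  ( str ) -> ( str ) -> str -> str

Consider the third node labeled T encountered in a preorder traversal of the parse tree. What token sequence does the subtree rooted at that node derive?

( str ) -> str -> str

[T [A ( [T [A str]] )] -> [T [A ( [T [A str]] )] -> [T [A str] -> [T [A str]]]]]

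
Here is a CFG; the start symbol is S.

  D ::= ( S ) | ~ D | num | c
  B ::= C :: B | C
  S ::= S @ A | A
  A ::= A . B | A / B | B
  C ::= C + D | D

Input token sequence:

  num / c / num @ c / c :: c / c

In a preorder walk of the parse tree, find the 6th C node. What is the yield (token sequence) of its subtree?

c

[S [S [A [A [A [B [C [D num]]]] / [B [C [D c]]]] / [B [C [D num]]]]] @ [A [A [A [B [C [D c]]]] / [B [C [D c]] :: [B [C [D c]]]]] / [B [C [D c]]]]]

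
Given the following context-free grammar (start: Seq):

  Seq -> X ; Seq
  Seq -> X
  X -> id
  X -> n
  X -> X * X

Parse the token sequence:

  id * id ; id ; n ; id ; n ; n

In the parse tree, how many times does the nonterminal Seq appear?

[Seq [X [X id] * [X id]] ; [Seq [X id] ; [Seq [X n] ; [Seq [X id] ; [Seq [X n] ; [Seq [X n]]]]]]]

6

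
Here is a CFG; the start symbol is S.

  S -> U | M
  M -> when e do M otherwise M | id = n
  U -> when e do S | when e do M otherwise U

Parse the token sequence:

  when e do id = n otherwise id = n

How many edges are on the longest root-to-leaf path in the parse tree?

[S [M when e do [M id = n] otherwise [M id = n]]]

3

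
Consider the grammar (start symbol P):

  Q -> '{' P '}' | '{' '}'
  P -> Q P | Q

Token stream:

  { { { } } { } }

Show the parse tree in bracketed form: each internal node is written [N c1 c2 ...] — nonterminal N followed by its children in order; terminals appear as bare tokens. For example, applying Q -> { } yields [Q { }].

P
Q
{ P }
{ Q P }
{ { P } P }
{ { Q } P }
{ { { } } P }
{ { { } } Q }
{ { { } } { } }

[P [Q { [P [Q { [P [Q { }]] }] [P [Q { }]]] }]]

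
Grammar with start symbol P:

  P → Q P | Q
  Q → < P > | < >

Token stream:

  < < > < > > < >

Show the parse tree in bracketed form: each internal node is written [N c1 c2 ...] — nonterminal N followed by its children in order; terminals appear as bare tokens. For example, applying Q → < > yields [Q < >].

P
Q P
< P > P
< Q P > P
< < > P > P
< < > Q > P
< < > < > > P
< < > < > > Q
< < > < > > < >

[P [Q < [P [Q < >] [P [Q < >]]] >] [P [Q < >]]]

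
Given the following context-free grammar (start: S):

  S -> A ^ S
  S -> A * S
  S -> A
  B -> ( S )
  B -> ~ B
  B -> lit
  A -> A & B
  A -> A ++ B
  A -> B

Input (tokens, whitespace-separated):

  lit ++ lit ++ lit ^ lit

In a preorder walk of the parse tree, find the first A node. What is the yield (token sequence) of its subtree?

[S [A [A [A [B lit]] ++ [B lit]] ++ [B lit]] ^ [S [A [B lit]]]]

lit ++ lit ++ lit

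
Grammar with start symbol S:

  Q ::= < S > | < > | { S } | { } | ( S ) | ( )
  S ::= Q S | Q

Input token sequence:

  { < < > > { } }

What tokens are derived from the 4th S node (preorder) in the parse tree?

{ }

[S [Q { [S [Q < [S [Q < >]] >] [S [Q { }]]] }]]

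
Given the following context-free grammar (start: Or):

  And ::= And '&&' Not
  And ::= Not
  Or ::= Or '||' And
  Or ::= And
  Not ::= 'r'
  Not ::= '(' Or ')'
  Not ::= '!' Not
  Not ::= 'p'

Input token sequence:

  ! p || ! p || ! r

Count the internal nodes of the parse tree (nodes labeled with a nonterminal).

[Or [Or [Or [And [Not ! [Not p]]]] || [And [Not ! [Not p]]]] || [And [Not ! [Not r]]]]

12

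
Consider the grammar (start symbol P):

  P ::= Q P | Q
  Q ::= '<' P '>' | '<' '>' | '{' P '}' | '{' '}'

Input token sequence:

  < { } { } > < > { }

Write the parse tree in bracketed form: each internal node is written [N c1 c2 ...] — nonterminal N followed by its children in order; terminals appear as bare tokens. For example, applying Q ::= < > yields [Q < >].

[P [Q < [P [Q { }] [P [Q { }]]] >] [P [Q < >] [P [Q { }]]]]

P
Q P
< P > P
< Q P > P
< { } P > P
< { } Q > P
< { } { } > P
< { } { } > Q P
< { } { } > < > P
< { } { } > < > Q
< { } { } > < > { }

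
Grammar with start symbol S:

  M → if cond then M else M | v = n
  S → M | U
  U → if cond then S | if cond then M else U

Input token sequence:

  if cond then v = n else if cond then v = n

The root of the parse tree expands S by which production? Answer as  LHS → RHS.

S → U

[S [U if cond then [M v = n] else [U if cond then [S [M v = n]]]]]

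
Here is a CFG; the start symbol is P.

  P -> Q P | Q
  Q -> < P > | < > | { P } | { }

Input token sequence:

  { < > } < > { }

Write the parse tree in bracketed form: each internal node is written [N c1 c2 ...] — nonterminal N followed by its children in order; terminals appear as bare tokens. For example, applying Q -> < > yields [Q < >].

[P [Q { [P [Q < >]] }] [P [Q < >] [P [Q { }]]]]

P
Q P
{ P } P
{ Q } P
{ < > } P
{ < > } Q P
{ < > } < > P
{ < > } < > Q
{ < > } < > { }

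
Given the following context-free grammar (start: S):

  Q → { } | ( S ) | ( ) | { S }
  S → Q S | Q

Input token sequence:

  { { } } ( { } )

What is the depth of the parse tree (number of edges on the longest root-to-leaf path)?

5

[S [Q { [S [Q { }]] }] [S [Q ( [S [Q { }]] )]]]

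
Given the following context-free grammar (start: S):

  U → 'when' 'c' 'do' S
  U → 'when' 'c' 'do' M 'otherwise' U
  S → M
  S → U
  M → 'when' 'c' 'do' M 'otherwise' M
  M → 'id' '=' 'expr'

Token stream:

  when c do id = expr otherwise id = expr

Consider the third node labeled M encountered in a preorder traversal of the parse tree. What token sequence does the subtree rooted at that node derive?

id = expr

[S [M when c do [M id = expr] otherwise [M id = expr]]]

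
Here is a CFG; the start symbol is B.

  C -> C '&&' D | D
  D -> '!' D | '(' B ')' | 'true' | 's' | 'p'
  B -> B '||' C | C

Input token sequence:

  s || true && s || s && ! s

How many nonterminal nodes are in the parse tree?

[B [B [B [C [D s]]] || [C [C [D true]] && [D s]]] || [C [C [D s]] && [D ! [D s]]]]

14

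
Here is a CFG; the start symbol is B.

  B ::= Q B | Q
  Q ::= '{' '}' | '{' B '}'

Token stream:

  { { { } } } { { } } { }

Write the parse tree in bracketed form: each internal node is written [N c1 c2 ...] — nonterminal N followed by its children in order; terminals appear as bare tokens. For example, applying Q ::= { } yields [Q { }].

B
Q B
{ B } B
{ Q } B
{ { B } } B
{ { Q } } B
{ { { } } } B
{ { { } } } Q B
{ { { } } } { B } B
{ { { } } } { Q } B
{ { { } } } { { } } B
{ { { } } } { { } } Q
{ { { } } } { { } } { }

[B [Q { [B [Q { [B [Q { }]] }]] }] [B [Q { [B [Q { }]] }] [B [Q { }]]]]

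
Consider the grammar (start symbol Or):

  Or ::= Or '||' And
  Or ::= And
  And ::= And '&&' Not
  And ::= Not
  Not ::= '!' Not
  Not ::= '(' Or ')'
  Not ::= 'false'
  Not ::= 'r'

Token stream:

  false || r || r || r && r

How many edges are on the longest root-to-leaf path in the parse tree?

[Or [Or [Or [Or [And [Not false]]] || [And [Not r]]] || [And [Not r]]] || [And [And [Not r]] && [Not r]]]

6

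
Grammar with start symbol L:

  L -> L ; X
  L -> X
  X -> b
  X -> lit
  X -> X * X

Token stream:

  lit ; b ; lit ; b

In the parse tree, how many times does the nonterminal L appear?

4

[L [L [L [L [X lit]] ; [X b]] ; [X lit]] ; [X b]]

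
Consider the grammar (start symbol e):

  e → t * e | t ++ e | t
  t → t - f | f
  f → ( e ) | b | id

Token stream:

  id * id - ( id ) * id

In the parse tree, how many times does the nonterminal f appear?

5

[e [t [f id]] * [e [t [t [f id]] - [f ( [e [t [f id]]] )]] * [e [t [f id]]]]]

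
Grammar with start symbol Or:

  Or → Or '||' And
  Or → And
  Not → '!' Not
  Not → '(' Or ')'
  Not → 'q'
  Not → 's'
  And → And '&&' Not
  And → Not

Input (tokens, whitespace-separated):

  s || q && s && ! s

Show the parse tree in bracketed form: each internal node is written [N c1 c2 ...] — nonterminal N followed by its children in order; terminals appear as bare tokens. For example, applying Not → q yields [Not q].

Or
Or || And
And || And
Not || And
s || And
s || And && Not
s || And && Not && Not
s || Not && Not && Not
s || q && Not && Not
s || q && s && Not
s || q && s && ! Not
s || q && s && ! s

[Or [Or [And [Not s]]] || [And [And [And [Not q]] && [Not s]] && [Not ! [Not s]]]]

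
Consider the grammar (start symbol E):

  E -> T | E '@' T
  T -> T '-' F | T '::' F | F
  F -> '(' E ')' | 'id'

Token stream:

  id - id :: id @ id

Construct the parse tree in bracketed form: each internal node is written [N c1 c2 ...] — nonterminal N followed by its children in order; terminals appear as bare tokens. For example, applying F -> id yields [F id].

E
E @ T
T @ T
T :: F @ T
T - F :: F @ T
F - F :: F @ T
id - F :: F @ T
id - id :: F @ T
id - id :: id @ T
id - id :: id @ F
id - id :: id @ id

[E [E [T [T [T [F id]] - [F id]] :: [F id]]] @ [T [F id]]]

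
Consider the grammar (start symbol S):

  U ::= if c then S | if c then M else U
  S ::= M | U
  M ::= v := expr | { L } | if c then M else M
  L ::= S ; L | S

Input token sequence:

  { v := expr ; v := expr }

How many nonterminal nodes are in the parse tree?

[S [M { [L [S [M v := expr]] ; [L [S [M v := expr]]]] }]]

8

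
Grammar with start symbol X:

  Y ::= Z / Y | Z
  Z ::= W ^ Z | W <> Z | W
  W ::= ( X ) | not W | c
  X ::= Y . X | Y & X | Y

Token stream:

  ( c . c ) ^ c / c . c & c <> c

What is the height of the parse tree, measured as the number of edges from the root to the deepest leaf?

[X [Y [Z [W ( [X [Y [Z [W c]]] . [X [Y [Z [W c]]]]] )] ^ [Z [W c]]] / [Y [Z [W c]]]] . [X [Y [Z [W c]]] & [X [Y [Z [W c] <> [Z [W c]]]]]]]

9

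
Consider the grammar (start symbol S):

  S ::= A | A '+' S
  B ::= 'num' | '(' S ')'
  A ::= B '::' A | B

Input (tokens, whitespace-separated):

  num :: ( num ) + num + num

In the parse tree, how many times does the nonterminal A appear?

[S [A [B num] :: [A [B ( [S [A [B num]]] )]]] + [S [A [B num]] + [S [A [B num]]]]]

5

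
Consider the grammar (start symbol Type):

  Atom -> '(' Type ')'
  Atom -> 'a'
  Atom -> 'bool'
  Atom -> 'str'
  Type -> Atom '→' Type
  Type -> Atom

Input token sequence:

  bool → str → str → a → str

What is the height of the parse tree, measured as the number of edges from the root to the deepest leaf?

6

[Type [Atom bool] → [Type [Atom str] → [Type [Atom str] → [Type [Atom a] → [Type [Atom str]]]]]]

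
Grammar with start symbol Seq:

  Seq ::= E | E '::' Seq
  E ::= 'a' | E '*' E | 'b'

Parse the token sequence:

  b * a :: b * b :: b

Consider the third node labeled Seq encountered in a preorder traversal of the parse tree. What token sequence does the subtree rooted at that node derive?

[Seq [E [E b] * [E a]] :: [Seq [E [E b] * [E b]] :: [Seq [E b]]]]

b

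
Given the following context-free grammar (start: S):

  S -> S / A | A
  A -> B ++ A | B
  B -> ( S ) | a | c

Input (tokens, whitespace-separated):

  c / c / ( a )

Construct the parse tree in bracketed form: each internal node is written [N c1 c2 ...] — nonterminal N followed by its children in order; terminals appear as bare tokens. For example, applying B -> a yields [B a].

[S [S [S [A [B c]]] / [A [B c]]] / [A [B ( [S [A [B a]]] )]]]

S
S / A
S / A / A
A / A / A
B / A / A
c / A / A
c / B / A
c / c / A
c / c / B
c / c / ( S )
c / c / ( A )
c / c / ( B )
c / c / ( a )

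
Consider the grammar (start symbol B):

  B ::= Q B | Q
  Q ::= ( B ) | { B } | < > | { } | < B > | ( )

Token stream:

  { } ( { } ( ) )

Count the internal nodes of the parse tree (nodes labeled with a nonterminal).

[B [Q { }] [B [Q ( [B [Q { }] [B [Q ( )]]] )]]]

8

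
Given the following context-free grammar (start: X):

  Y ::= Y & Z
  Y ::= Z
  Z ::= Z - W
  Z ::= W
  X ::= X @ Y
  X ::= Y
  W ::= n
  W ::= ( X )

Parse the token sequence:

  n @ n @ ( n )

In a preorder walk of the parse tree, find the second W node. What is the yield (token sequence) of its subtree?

n

[X [X [X [Y [Z [W n]]]] @ [Y [Z [W n]]]] @ [Y [Z [W ( [X [Y [Z [W n]]]] )]]]]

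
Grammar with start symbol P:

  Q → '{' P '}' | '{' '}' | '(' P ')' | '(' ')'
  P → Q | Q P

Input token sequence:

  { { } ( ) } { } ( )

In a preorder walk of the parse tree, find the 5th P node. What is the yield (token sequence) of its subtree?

[P [Q { [P [Q { }] [P [Q ( )]]] }] [P [Q { }] [P [Q ( )]]]]

( )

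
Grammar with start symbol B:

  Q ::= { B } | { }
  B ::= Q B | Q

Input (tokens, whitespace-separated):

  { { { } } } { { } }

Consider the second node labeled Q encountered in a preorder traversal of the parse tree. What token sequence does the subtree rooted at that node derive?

[B [Q { [B [Q { [B [Q { }]] }]] }] [B [Q { [B [Q { }]] }]]]

{ { } }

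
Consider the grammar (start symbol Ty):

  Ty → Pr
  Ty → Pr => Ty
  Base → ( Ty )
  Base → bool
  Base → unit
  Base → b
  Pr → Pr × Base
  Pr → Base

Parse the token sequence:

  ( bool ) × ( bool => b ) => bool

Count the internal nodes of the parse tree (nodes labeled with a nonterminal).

[Ty [Pr [Pr [Base ( [Ty [Pr [Base bool]]] )]] × [Base ( [Ty [Pr [Base bool]] => [Ty [Pr [Base b]]]] )]] => [Ty [Pr [Base bool]]]]

17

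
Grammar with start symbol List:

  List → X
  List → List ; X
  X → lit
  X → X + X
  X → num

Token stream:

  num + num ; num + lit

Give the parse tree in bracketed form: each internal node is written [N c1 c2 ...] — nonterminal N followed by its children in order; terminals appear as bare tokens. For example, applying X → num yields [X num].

[List [List [X [X num] + [X num]]] ; [X [X num] + [X lit]]]

List
List ; X
X ; X
X + X ; X
num + X ; X
num + num ; X
num + num ; X + X
num + num ; num + X
num + num ; num + lit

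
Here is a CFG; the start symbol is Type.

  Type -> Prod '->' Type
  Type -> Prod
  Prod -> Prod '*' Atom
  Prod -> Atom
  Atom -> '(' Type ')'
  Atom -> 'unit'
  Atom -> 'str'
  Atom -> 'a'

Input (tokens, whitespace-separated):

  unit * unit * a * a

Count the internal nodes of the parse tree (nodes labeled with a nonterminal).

9

[Type [Prod [Prod [Prod [Prod [Atom unit]] * [Atom unit]] * [Atom a]] * [Atom a]]]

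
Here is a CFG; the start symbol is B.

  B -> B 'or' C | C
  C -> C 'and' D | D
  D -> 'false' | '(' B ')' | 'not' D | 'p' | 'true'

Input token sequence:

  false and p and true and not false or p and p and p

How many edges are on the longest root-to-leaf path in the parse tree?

[B [B [C [C [C [C [D false]] and [D p]] and [D true]] and [D not [D false]]]] or [C [C [C [D p]] and [D p]] and [D p]]]

7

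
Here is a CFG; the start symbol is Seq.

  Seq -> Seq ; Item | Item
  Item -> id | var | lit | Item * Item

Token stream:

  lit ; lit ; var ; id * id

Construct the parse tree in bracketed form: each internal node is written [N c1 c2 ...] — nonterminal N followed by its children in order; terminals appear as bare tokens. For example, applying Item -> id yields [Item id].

Seq
Seq ; Item
Seq ; Item ; Item
Seq ; Item ; Item ; Item
Item ; Item ; Item ; Item
lit ; Item ; Item ; Item
lit ; lit ; Item ; Item
lit ; lit ; var ; Item
lit ; lit ; var ; Item * Item
lit ; lit ; var ; id * Item
lit ; lit ; var ; id * id

[Seq [Seq [Seq [Seq [Item lit]] ; [Item lit]] ; [Item var]] ; [Item [Item id] * [Item id]]]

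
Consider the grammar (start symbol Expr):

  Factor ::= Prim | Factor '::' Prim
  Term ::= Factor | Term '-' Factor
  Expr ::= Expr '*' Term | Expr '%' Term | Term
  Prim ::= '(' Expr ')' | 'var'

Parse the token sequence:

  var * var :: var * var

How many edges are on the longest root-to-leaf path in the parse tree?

[Expr [Expr [Expr [Term [Factor [Prim var]]]] * [Term [Factor [Factor [Prim var]] :: [Prim var]]]] * [Term [Factor [Prim var]]]]

6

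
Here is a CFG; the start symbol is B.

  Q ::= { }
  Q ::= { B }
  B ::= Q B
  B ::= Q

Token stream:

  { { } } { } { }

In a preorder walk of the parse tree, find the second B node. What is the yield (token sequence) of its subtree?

{ }

[B [Q { [B [Q { }]] }] [B [Q { }] [B [Q { }]]]]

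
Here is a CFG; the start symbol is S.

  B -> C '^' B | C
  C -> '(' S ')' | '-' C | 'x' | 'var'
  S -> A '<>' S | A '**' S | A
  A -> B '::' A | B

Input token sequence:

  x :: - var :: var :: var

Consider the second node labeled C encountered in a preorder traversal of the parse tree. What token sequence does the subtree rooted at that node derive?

[S [A [B [C x]] :: [A [B [C - [C var]]] :: [A [B [C var]] :: [A [B [C var]]]]]]]

- var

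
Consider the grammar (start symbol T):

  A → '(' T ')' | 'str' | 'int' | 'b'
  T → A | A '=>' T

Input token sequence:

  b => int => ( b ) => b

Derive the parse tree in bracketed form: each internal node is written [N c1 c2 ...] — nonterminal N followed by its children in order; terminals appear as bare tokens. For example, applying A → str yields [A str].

[T [A b] => [T [A int] => [T [A ( [T [A b]] )] => [T [A b]]]]]

T
A => T
b => T
b => A => T
b => int => T
b => int => A => T
b => int => ( T ) => T
b => int => ( A ) => T
b => int => ( b ) => T
b => int => ( b ) => A
b => int => ( b ) => b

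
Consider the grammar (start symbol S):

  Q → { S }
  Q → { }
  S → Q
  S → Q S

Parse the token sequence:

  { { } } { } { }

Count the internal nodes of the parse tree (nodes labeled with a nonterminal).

8

[S [Q { [S [Q { }]] }] [S [Q { }] [S [Q { }]]]]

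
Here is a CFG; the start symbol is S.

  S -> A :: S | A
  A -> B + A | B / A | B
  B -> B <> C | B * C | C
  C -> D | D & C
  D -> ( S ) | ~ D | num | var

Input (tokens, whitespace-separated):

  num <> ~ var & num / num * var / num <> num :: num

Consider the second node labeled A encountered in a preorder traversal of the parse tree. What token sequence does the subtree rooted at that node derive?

[S [A [B [B [C [D num]]] <> [C [D ~ [D var]] & [C [D num]]]] / [A [B [B [C [D num]]] * [C [D var]]] / [A [B [B [C [D num]]] <> [C [D num]]]]]] :: [S [A [B [C [D num]]]]]]

num * var / num <> num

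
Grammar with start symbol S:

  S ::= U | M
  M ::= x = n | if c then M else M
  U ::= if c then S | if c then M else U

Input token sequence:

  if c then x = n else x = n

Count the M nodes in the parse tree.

[S [M if c then [M x = n] else [M x = n]]]

3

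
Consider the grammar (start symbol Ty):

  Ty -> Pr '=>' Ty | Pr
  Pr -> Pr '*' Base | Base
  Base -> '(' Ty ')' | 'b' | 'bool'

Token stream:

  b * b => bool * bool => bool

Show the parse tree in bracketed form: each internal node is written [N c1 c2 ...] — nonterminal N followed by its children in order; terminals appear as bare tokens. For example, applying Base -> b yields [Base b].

[Ty [Pr [Pr [Base b]] * [Base b]] => [Ty [Pr [Pr [Base bool]] * [Base bool]] => [Ty [Pr [Base bool]]]]]

Ty
Pr => Ty
Pr * Base => Ty
Base * Base => Ty
b * Base => Ty
b * b => Ty
b * b => Pr => Ty
b * b => Pr * Base => Ty
b * b => Base * Base => Ty
b * b => bool * Base => Ty
b * b => bool * bool => Ty
b * b => bool * bool => Pr
b * b => bool * bool => Base
b * b => bool * bool => bool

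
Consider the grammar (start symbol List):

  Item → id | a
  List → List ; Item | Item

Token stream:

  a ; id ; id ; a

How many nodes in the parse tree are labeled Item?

4

[List [List [List [List [Item a]] ; [Item id]] ; [Item id]] ; [Item a]]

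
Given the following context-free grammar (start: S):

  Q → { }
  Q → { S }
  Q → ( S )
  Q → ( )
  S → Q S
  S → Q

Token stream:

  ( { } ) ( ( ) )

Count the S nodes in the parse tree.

4

[S [Q ( [S [Q { }]] )] [S [Q ( [S [Q ( )]] )]]]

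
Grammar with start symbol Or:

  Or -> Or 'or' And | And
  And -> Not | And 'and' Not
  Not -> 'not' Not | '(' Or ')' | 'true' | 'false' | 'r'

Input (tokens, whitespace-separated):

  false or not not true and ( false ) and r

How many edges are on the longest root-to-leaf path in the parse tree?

[Or [Or [And [Not false]]] or [And [And [And [Not not [Not not [Not true]]]] and [Not ( [Or [And [Not false]]] )]] and [Not r]]]

7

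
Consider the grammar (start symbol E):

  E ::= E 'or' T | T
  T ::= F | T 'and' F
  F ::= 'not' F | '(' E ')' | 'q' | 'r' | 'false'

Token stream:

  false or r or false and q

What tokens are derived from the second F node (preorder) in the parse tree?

r

[E [E [E [T [F false]]] or [T [F r]]] or [T [T [F false]] and [F q]]]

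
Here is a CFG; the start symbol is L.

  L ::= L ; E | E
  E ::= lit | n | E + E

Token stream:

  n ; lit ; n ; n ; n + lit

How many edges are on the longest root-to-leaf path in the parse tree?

[L [L [L [L [L [E n]] ; [E lit]] ; [E n]] ; [E n]] ; [E [E n] + [E lit]]]

6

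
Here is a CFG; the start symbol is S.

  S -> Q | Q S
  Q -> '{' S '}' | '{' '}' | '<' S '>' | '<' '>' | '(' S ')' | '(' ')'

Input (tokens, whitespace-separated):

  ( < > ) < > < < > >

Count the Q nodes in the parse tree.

5

[S [Q ( [S [Q < >]] )] [S [Q < >] [S [Q < [S [Q < >]] >]]]]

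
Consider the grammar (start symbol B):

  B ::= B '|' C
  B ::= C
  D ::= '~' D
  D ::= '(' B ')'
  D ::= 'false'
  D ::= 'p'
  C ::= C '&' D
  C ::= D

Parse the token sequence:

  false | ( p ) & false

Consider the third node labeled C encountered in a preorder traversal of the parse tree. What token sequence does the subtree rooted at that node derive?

( p )

[B [B [C [D false]]] | [C [C [D ( [B [C [D p]]] )]] & [D false]]]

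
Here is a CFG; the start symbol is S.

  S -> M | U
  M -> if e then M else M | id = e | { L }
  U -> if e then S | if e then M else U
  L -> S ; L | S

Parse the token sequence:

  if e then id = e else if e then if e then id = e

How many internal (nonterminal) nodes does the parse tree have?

[S [U if e then [M id = e] else [U if e then [S [U if e then [S [M id = e]]]]]]]

8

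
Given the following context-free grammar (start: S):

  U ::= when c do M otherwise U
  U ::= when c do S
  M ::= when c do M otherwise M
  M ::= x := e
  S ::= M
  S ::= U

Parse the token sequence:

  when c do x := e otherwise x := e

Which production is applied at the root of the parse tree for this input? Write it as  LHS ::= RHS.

[S [M when c do [M x := e] otherwise [M x := e]]]

S ::= M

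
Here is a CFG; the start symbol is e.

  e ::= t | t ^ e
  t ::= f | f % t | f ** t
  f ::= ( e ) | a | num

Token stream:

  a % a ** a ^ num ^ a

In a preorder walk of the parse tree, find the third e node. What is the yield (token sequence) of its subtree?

a

[e [t [f a] % [t [f a] ** [t [f a]]]] ^ [e [t [f num]] ^ [e [t [f a]]]]]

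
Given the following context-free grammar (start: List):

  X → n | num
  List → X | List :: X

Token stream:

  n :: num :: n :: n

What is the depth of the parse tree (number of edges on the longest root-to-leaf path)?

[List [List [List [List [X n]] :: [X num]] :: [X n]] :: [X n]]

5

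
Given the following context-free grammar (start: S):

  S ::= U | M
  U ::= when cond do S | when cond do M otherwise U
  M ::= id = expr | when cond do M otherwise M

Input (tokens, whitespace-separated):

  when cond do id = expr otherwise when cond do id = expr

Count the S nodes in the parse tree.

[S [U when cond do [M id = expr] otherwise [U when cond do [S [M id = expr]]]]]

2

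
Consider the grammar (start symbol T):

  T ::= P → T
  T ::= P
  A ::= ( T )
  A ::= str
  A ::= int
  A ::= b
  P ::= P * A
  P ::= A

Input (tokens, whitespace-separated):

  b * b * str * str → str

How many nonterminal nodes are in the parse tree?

[T [P [P [P [P [A b]] * [A b]] * [A str]] * [A str]] → [T [P [A str]]]]

12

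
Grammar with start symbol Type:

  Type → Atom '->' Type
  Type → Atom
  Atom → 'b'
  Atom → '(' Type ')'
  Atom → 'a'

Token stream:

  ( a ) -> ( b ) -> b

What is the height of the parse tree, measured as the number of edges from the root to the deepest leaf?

[Type [Atom ( [Type [Atom a]] )] -> [Type [Atom ( [Type [Atom b]] )] -> [Type [Atom b]]]]

5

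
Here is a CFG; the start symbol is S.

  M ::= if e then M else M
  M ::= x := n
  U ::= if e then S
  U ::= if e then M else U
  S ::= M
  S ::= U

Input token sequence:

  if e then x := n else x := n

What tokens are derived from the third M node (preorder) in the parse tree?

x := n

[S [M if e then [M x := n] else [M x := n]]]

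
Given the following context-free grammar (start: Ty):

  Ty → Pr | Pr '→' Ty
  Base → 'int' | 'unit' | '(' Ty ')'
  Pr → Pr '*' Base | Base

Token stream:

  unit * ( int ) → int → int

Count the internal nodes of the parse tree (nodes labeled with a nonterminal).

14

[Ty [Pr [Pr [Base unit]] * [Base ( [Ty [Pr [Base int]]] )]] → [Ty [Pr [Base int]] → [Ty [Pr [Base int]]]]]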